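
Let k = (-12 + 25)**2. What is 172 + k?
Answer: 341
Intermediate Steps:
k = 169 (k = 13**2 = 169)
172 + k = 172 + 169 = 341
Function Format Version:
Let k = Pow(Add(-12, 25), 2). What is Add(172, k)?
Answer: 341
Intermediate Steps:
k = 169 (k = Pow(13, 2) = 169)
Add(172, k) = Add(172, 169) = 341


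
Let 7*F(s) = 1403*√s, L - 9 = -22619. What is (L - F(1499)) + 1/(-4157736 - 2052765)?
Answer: -140419427611/6210501 - 1403*√1499/7 ≈ -30370.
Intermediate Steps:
L = -22610 (L = 9 - 22619 = -22610)
F(s) = 1403*√s/7 (F(s) = (1403*√s)/7 = 1403*√s/7)
(L - F(1499)) + 1/(-4157736 - 2052765) = (-22610 - 1403*√1499/7) + 1/(-4157736 - 2052765) = (-22610 - 1403*√1499/7) + 1/(-6210501) = (-22610 - 1403*√1499/7) - 1/6210501 = -140419427611/6210501 - 1403*√1499/7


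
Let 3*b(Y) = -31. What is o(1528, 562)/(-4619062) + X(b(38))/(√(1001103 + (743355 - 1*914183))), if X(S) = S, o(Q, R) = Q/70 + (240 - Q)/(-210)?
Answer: -4/660765 - 31*√33211/498165 ≈ -0.011346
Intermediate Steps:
b(Y) = -31/3 (b(Y) = (⅓)*(-31) = -31/3)
o(Q, R) = -8/7 + 2*Q/105 (o(Q, R) = Q*(1/70) + (240 - Q)*(-1/210) = Q/70 + (-8/7 + Q/210) = -8/7 + 2*Q/105)
o(1528, 562)/(-4619062) + X(b(38))/(√(1001103 + (743355 - 1*914183))) = (-8/7 + (2/105)*1528)/(-4619062) - 31/(3*√(1001103 + (743355 - 1*914183))) = (-8/7 + 3056/105)*(-1/4619062) - 31/(3*√(1001103 + (743355 - 914183))) = (2936/105)*(-1/4619062) - 31/(3*√(1001103 - 170828)) = -4/660765 - 31*√33211/166055/3 = -4/660765 - 31*√33211/498165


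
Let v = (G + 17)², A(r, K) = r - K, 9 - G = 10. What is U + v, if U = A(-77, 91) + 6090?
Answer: 6178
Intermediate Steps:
G = -1 (G = 9 - 1*10 = 9 - 10 = -1)
v = 256 (v = (-1 + 17)² = 16² = 256)
U = 5922 (U = (-77 - 1*91) + 6090 = (-77 - 91) + 6090 = -168 + 6090 = 5922)
U + v = 5922 + 256 = 6178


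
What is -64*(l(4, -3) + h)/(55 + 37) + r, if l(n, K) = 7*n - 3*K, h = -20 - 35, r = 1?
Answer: 311/23 ≈ 13.522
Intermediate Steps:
h = -55
l(n, K) = -3*K + 7*n
-64*(l(4, -3) + h)/(55 + 37) + r = -64*((-3*(-3) + 7*4) - 55)/(55 + 37) + 1 = -64*((9 + 28) - 55)/92 + 1 = -64*(37 - 55)/92 + 1 = -(-1152)/92 + 1 = -64*(-9/46) + 1 = 288/23 + 1 = 311/23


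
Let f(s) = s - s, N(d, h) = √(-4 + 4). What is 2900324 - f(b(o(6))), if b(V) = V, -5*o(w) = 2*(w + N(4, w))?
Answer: 2900324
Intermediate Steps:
N(d, h) = 0 (N(d, h) = √0 = 0)
o(w) = -2*w/5 (o(w) = -2*(w + 0)/5 = -2*w/5)
f(s) = 0
2900324 - f(b(o(6))) = 2900324 - 1*0 = 2900324 + 0 = 2900324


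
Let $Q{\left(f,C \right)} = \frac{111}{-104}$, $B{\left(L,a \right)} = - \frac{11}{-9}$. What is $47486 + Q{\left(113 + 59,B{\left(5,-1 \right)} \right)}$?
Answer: $\frac{4938433}{104} \approx 47485.0$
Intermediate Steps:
$B{\left(L,a \right)} = \frac{11}{9}$ ($B{\left(L,a \right)} = \left(-11\right) \left(- \frac{1}{9}\right) = \frac{11}{9}$)
$Q{\left(f,C \right)} = - \frac{111}{104}$ ($Q{\left(f,C \right)} = 111 \left(- \frac{1}{104}\right) = - \frac{111}{104}$)
$47486 + Q{\left(113 + 59,B{\left(5,-1 \right)} \right)} = 47486 - \frac{111}{104} = \frac{4938433}{104}$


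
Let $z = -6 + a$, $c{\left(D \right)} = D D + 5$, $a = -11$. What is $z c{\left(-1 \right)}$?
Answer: $-102$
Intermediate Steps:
$c{\left(D \right)} = 5 + D^{2}$ ($c{\left(D \right)} = D^{2} + 5 = 5 + D^{2}$)
$z = -17$ ($z = -6 - 11 = -17$)
$z c{\left(-1 \right)} = - 17 \left(5 + \left(-1\right)^{2}\right) = - 17 \left(5 + 1\right) = \left(-17\right) 6 = -102$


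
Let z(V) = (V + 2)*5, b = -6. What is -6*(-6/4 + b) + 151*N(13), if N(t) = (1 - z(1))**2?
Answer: 29641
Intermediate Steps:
z(V) = 10 + 5*V (z(V) = (2 + V)*5 = 10 + 5*V)
N(t) = 196 (N(t) = (1 - (10 + 5*1))**2 = (1 - (10 + 5))**2 = (1 - 1*15)**2 = (1 - 15)**2 = (-14)**2 = 196)
-6*(-6/4 + b) + 151*N(13) = -6*(-6/4 - 6) + 151*196 = -6*(-6*1/4 - 6) + 29596 = -6*(-3/2 - 6) + 29596 = -6*(-15/2) + 29596 = 45 + 29596 = 29641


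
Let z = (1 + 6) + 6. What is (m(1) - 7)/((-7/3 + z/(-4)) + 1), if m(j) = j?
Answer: 72/55 ≈ 1.3091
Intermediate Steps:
z = 13 (z = 7 + 6 = 13)
(m(1) - 7)/((-7/3 + z/(-4)) + 1) = (1 - 7)/((-7/3 + 13/(-4)) + 1) = -6/((-7*⅓ + 13*(-¼)) + 1) = -6/((-7/3 - 13/4) + 1) = -6/(-67/12 + 1) = -6/(-55/12) = -12/55*(-6) = 72/55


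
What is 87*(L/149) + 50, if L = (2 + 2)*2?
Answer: 8146/149 ≈ 54.671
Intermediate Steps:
L = 8 (L = 4*2 = 8)
87*(L/149) + 50 = 87*(8/149) + 50 = 696/149 + 50 = 8146/149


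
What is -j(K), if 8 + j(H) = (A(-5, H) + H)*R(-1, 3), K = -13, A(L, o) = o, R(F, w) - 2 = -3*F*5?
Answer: 450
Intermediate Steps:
R(F, w) = 2 - 15*F (R(F, w) = 2 - 3*F*5 = 2 - 15*F)
j(H) = -8 + 34*H (j(H) = -8 + (H + H)*(2 - 15*(-1)) = -8 + (2*H)*(2 + 15) = -8 + (2*H)*17 = -8 + 34*H)
-j(K) = -(-8 + 34*(-13)) = -(-8 - 442) = -1*(-450) = 450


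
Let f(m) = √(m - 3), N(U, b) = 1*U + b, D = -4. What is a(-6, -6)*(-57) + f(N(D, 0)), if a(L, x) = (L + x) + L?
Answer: 1026 + I*√7 ≈ 1026.0 + 2.6458*I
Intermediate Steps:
a(L, x) = x + 2*L
N(U, b) = U + b
f(m) = √(-3 + m)
a(-6, -6)*(-57) + f(N(D, 0)) = (-6 + 2*(-6))*(-57) + √(-3 + (-4 + 0)) = (-6 - 12)*(-57) + √(-3 - 4) = -18*(-57) + √(-7) = 1026 + I*√7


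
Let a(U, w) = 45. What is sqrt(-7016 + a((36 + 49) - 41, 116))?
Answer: I*sqrt(6971) ≈ 83.493*I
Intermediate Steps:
sqrt(-7016 + a((36 + 49) - 41, 116)) = sqrt(-7016 + 45) = sqrt(-6971) = I*sqrt(6971)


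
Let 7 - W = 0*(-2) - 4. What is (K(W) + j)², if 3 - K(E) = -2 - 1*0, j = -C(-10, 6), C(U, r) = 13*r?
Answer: 5329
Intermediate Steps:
j = -78 (j = -13*6 = -1*78 = -78)
W = 11 (W = 7 - (0*(-2) - 4) = 7 - (0 - 4) = 7 - 1*(-4) = 7 + 4 = 11)
K(E) = 5 (K(E) = 3 - (-2 - 1*0) = 3 - (-2 + 0) = 3 - 1*(-2) = 3 + 2 = 5)
(K(W) + j)² = (5 - 78)² = (-73)² = 5329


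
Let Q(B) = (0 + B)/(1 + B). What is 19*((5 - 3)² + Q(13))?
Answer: 1311/14 ≈ 93.643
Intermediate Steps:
Q(B) = B/(1 + B)
19*((5 - 3)² + Q(13)) = 19*((5 - 3)² + 13/(1 + 13)) = 19*(2² + 13/14) = 19*(4 + 13*(1/14)) = 19*(4 + 13/14) = 19*(69/14) = 1311/14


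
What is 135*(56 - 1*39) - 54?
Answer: 2241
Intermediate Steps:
135*(56 - 1*39) - 54 = 135*(56 - 39) - 54 = 135*17 - 54 = 2295 - 54 = 2241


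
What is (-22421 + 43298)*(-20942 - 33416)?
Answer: -1134831966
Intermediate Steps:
(-22421 + 43298)*(-20942 - 33416) = 20877*(-54358) = -1134831966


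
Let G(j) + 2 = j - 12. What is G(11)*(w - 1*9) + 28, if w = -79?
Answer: 292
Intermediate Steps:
G(j) = -14 + j (G(j) = -2 + (j - 12) = -2 + (-12 + j) = -14 + j)
G(11)*(w - 1*9) + 28 = (-14 + 11)*(-79 - 1*9) + 28 = -3*(-79 - 9) + 28 = -3*(-88) + 28 = 264 + 28 = 292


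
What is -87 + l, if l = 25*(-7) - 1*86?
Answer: -348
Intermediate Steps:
l = -261 (l = -175 - 86 = -261)
-87 + l = -87 - 261 = -348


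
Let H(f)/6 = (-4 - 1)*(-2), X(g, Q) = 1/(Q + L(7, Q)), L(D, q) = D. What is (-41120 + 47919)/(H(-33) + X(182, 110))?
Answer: 795483/7021 ≈ 113.30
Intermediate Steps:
X(g, Q) = 1/(7 + Q) (X(g, Q) = 1/(Q + 7) = 1/(7 + Q))
H(f) = 60 (H(f) = 6*((-4 - 1)*(-2)) = 6*(-5*(-2)) = 6*10 = 60)
(-41120 + 47919)/(H(-33) + X(182, 110)) = (-41120 + 47919)/(60 + 1/(7 + 110)) = 6799/(60 + 1/117) = 6799/(7021/117) = 6799*(117/7021) = 795483/7021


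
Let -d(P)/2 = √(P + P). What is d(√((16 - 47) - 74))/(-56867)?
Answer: 2*105^(¼)*(1 + I)/56867 ≈ 0.00011258 + 0.00011258*I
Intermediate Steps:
d(P) = -2*√2*√P (d(P) = -2*√(P + P) = -2*√2*√P)
d(√((16 - 47) - 74))/(-56867) = -2*√2*√(√((16 - 47) - 74))/(-56867) = -2*√2*√(√(-31 - 74))*(-1/56867) = -2*√2*√(√(-105))*(-1/56867) = -2*√2*√(I*√105)*(-1/56867) = -2*√2*105^(¼)*√I*(-1/56867) = 2*√2*105^(¼)*√I/56867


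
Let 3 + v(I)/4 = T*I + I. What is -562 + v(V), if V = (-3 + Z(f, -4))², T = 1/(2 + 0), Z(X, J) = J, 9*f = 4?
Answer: -280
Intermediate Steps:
f = 4/9 (f = (⅑)*4 = 4/9 ≈ 0.44444)
T = ½ (T = 1/2 = ½ ≈ 0.50000)
V = 49 (V = (-3 - 4)² = (-7)² = 49)
v(I) = -12 + 6*I (v(I) = -12 + 4*(I/2 + I) = -12 + 4*(3*I/2) = -12 + 6*I)
-562 + v(V) = -562 + (-12 + 6*49) = -562 + (-12 + 294) = -562 + 282 = -280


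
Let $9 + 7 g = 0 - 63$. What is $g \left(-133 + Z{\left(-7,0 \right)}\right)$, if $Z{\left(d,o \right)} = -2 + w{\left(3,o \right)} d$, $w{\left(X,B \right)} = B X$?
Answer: $\frac{9720}{7} \approx 1388.6$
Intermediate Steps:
$g = - \frac{72}{7}$ ($g = - \frac{9}{7} + \frac{0 - 63}{7} = - \frac{9}{7} + \frac{1}{7} \left(-63\right) = - \frac{9}{7} - 9 = - \frac{72}{7} \approx -10.286$)
$Z{\left(d,o \right)} = -2 + 3 d o$ ($Z{\left(d,o \right)} = -2 + o 3 d = -2 + 3 o d = -2 + 3 d o$)
$g \left(-133 + Z{\left(-7,0 \right)}\right) = - \frac{72 \left(-133 - \left(2 + 21 \cdot 0\right)\right)}{7} = - \frac{72 \left(-133 + \left(-2 + 0\right)\right)}{7} = - \frac{72 \left(-133 - 2\right)}{7} = \left(- \frac{72}{7}\right) \left(-135\right) = \frac{9720}{7}$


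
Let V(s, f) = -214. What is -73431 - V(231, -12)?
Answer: -73217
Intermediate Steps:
-73431 - V(231, -12) = -73431 - 1*(-214) = -73431 + 214 = -73217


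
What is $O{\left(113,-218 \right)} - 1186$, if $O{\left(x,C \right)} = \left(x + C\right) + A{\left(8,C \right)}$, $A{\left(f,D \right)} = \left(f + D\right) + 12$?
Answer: $-1489$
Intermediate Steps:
$A{\left(f,D \right)} = 12 + D + f$ ($A{\left(f,D \right)} = \left(D + f\right) + 12 = 12 + D + f$)
$O{\left(x,C \right)} = 20 + x + 2 C$ ($O{\left(x,C \right)} = \left(x + C\right) + \left(12 + C + 8\right) = \left(C + x\right) + \left(20 + C\right) = 20 + x + 2 C$)
$O{\left(113,-218 \right)} - 1186 = \left(20 + 113 + 2 \left(-218\right)\right) - 1186 = \left(20 + 113 - 436\right) - 1186 = -303 - 1186 = -1489$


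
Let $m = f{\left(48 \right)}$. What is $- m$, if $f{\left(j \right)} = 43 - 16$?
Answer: $-27$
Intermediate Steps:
$f{\left(j \right)} = 27$
$m = 27$
$- m = \left(-1\right) 27 = -27$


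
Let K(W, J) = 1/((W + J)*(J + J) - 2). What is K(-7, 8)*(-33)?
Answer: -33/14 ≈ -2.3571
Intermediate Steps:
K(W, J) = 1/(-2 + 2*J*(J + W)) (K(W, J) = 1/((J + W)*(2*J) - 2) = 1/(2*J*(J + W) - 2) = 1/(-2 + 2*J*(J + W)))
K(-7, 8)*(-33) = (1/(2*(-1 + 8² + 8*(-7))))*(-33) = (1/(2*(-1 + 64 - 56)))*(-33) = ((½)/7)*(-33) = ((½)*(⅐))*(-33) = (1/14)*(-33) = -33/14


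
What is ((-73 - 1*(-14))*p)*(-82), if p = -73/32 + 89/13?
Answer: 4593681/208 ≈ 22085.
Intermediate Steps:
p = 1899/416 (p = -73*1/32 + 89*(1/13) = -73/32 + 89/13 = 1899/416 ≈ 4.5649)
((-73 - 1*(-14))*p)*(-82) = ((-73 - 1*(-14))*(1899/416))*(-82) = ((-73 + 14)*(1899/416))*(-82) = -59*1899/416*(-82) = -112041/416*(-82) = 4593681/208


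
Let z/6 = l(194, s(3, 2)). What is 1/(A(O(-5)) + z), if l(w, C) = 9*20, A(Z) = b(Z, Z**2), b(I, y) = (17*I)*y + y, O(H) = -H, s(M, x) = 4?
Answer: 1/3230 ≈ 0.00030960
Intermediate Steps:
b(I, y) = y + 17*I*y (b(I, y) = 17*I*y + y = y + 17*I*y)
A(Z) = Z**2*(1 + 17*Z)
l(w, C) = 180
z = 1080 (z = 6*180 = 1080)
1/(A(O(-5)) + z) = 1/((-1*(-5))**2*(1 + 17*(-1*(-5))) + 1080) = 1/(5**2*(1 + 17*5) + 1080) = 1/(25*(1 + 85) + 1080) = 1/(25*86 + 1080) = 1/(2150 + 1080) = 1/3230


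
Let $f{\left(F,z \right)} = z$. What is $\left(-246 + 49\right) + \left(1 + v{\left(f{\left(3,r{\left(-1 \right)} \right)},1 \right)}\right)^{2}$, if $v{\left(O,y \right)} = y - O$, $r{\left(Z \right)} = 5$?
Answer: $-188$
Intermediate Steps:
$\left(-246 + 49\right) + \left(1 + v{\left(f{\left(3,r{\left(-1 \right)} \right)},1 \right)}\right)^{2} = \left(-246 + 49\right) + \left(1 + \left(1 - 5\right)\right)^{2} = -197 + \left(1 + \left(1 - 5\right)\right)^{2} = -197 + \left(1 - 4\right)^{2} = -197 + \left(-3\right)^{2} = -197 + 9 = -188$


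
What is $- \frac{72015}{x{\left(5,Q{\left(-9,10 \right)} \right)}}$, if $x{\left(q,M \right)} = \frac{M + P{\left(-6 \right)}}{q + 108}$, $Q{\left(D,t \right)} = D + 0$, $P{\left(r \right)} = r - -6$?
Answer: $\frac{2712565}{3} \approx 9.0419 \cdot 10^{5}$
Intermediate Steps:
$P{\left(r \right)} = 6 + r$ ($P{\left(r \right)} = r + 6 = 6 + r$)
$Q{\left(D,t \right)} = D$
$x{\left(q,M \right)} = \frac{M}{108 + q}$ ($x{\left(q,M \right)} = \frac{M + \left(6 - 6\right)}{q + 108} = \frac{M + 0}{108 + q} = \frac{M}{108 + q}$)
$- \frac{72015}{x{\left(5,Q{\left(-9,10 \right)} \right)}} = - \frac{72015}{\left(-9\right) \frac{1}{108 + 5}} = - \frac{72015}{\left(-9\right) \frac{1}{113}} = - \frac{72015}{- \frac{9}{113}} = \left(-72015\right) \left(- \frac{113}{9}\right) = \frac{2712565}{3}$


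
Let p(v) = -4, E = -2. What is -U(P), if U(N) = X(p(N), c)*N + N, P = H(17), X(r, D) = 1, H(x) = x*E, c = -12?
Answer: 68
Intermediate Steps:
H(x) = -2*x (H(x) = x*(-2) = -2*x)
P = -34 (P = -2*17 = -34)
U(N) = 2*N (U(N) = 1*N + N = N + N = 2*N)
-U(P) = -2*(-34) = -1*(-68) = 68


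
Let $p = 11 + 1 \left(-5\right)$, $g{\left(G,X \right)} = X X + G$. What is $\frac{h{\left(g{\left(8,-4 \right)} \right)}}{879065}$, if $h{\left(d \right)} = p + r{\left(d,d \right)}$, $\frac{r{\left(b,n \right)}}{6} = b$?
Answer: $\frac{30}{175813} \approx 0.00017064$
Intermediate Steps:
$r{\left(b,n \right)} = 6 b$
$g{\left(G,X \right)} = G + X^{2}$ ($g{\left(G,X \right)} = X^{2} + G = G + X^{2}$)
$p = 6$ ($p = 11 - 5 = 6$)
$h{\left(d \right)} = 6 + 6 d$
$\frac{h{\left(g{\left(8,-4 \right)} \right)}}{879065} = \frac{6 + 6 \left(8 + \left(-4\right)^{2}\right)}{879065} = \left(6 + 6 \left(8 + 16\right)\right) \frac{1}{879065} = \left(6 + 6 \cdot 24\right) \frac{1}{879065} = \left(6 + 144\right) \frac{1}{879065} = 150 \cdot \frac{1}{879065} = \frac{30}{175813}$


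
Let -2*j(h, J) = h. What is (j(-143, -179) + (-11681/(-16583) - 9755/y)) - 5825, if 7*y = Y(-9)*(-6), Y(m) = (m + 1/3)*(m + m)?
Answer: -88160728337/15521688 ≈ -5679.8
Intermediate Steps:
j(h, J) = -h/2
Y(m) = 2*m*(⅓ + m) (Y(m) = (m + ⅓)*(2*m) = (⅓ + m)*(2*m) = 2*m*(⅓ + m))
y = -936/7 (y = (((⅔)*(-9)*(1 + 3*(-9)))*(-6))/7 = (((⅔)*(-9)*(1 - 27))*(-6))/7 = (((⅔)*(-9)*(-26))*(-6))/7 = (156*(-6))/7 = (⅐)*(-936) = -936/7 ≈ -133.71)
(j(-143, -179) + (-11681/(-16583) - 9755/y)) - 5825 = (-½*(-143) + (-11681/(-16583) - 9755/(-936/7))) - 5825 = (143/2 + (-11681*(-1/16583) - 9755*(-7/936))) - 5825 = (143/2 + (11681/16583 + 68285/936)) - 5825 = (143/2 + 1143303571/15521688) - 5825 = 2253104263/15521688 - 5825 = -88160728337/15521688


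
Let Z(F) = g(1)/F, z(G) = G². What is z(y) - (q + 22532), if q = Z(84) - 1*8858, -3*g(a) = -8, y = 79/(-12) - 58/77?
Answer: -11628605287/853776 ≈ -13620.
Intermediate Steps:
y = -6779/924 (y = 79*(-1/12) - 58*1/77 = -79/12 - 58/77 = -6779/924 ≈ -7.3366)
g(a) = 8/3 (g(a) = -⅓*(-8) = 8/3)
Z(F) = 8/(3*F)
q = -558052/63 (q = (8/3)/84 - 1*8858 = (8/3)*(1/84) - 8858 = 2/63 - 8858 = -558052/63 ≈ -8858.0)
z(y) - (q + 22532) = (-6779/924)² - (-558052/63 + 22532) = 45954841/853776 - 1*861464/63 = 45954841/853776 - 861464/63 = -11628605287/853776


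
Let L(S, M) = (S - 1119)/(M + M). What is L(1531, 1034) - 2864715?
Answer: -1481057552/517 ≈ -2.8647e+6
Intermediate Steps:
L(S, M) = (-1119 + S)/(2*M) (L(S, M) = (-1119 + S)/((2*M)) = (-1119 + S)*(1/(2*M)) = (-1119 + S)/(2*M))
L(1531, 1034) - 2864715 = (½)*(-1119 + 1531)/1034 - 2864715 = (½)*(1/1034)*412 - 2864715 = 103/517 - 2864715 = -1481057552/517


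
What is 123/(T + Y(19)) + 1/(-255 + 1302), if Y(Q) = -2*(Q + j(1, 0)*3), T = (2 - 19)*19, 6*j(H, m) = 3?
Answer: -128417/381108 ≈ -0.33696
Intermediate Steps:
j(H, m) = ½ (j(H, m) = (⅙)*3 = ½)
T = -323 (T = -17*19 = -323)
Y(Q) = -3 - 2*Q (Y(Q) = -2*(Q + (½)*3) = -2*(Q + 3/2) = -2*(3/2 + Q) = -3 - 2*Q)
123/(T + Y(19)) + 1/(-255 + 1302) = 123/(-323 + (-3 - 2*19)) + 1/(-255 + 1302) = 123/(-323 + (-3 - 38)) + 1/1047 = 123/(-323 - 41) + 1/1047 = 123/(-364) + 1/1047 = -1/364*123 + 1/1047 = -123/364 + 1/1047 = -128417/381108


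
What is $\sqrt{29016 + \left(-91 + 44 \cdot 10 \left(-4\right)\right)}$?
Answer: $\sqrt{27165} \approx 164.82$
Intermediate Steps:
$\sqrt{29016 + \left(-91 + 44 \cdot 10 \left(-4\right)\right)} = \sqrt{29016 + \left(-91 + 44 \left(-40\right)\right)} = \sqrt{29016 - 1851} = \sqrt{27165}$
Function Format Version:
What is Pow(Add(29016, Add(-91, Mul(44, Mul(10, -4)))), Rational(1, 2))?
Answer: Pow(27165, Rational(1, 2)) ≈ 164.82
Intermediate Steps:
Pow(Add(29016, Add(-91, Mul(44, Mul(10, -4)))), Rational(1, 2)) = Pow(Add(29016, Add(-91, Mul(44, -40))), Rational(1, 2)) = Pow(Add(29016, Add(-91, -1760)), Rational(1, 2)) = Pow(Add(29016, -1851), Rational(1, 2)) = Pow(27165, Rational(1, 2))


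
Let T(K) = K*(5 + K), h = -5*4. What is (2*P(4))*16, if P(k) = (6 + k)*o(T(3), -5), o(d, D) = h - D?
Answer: -4800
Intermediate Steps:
h = -20
o(d, D) = -20 - D
P(k) = -90 - 15*k (P(k) = (6 + k)*(-20 - 1*(-5)) = (6 + k)*(-20 + 5) = (6 + k)*(-15) = -90 - 15*k)
(2*P(4))*16 = (2*(-90 - 15*4))*16 = (2*(-90 - 60))*16 = (2*(-150))*16 = -300*16 = -4800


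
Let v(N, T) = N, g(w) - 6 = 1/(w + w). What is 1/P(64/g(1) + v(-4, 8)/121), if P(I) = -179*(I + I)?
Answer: -1573/5526088 ≈ -0.00028465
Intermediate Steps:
g(w) = 6 + 1/(2*w) (g(w) = 6 + 1/(w + w) = 6 + 1/(2*w))
P(I) = -358*I
1/P(64/g(1) + v(-4, 8)/121) = 1/(-358*(64/(6 + (1/2)/1) - 4/121)) = 1/(-358*(64/(6 + (1/2)*1) - 4*1/121)) = 1/(-358*(64/(6 + 1/2) - 4/121)) = 1/(-358*(64/(13/2) - 4/121)) = 1/(-358*(64*(2/13) - 4/121)) = 1/(-358*(128/13 - 4/121)) = 1/(-358*15436/1573) = 1/(-5526088/1573) = -1573/5526088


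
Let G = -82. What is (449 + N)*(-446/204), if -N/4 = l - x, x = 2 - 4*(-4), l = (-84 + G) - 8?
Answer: -271391/102 ≈ -2660.7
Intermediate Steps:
l = -174 (l = (-84 - 82) - 8 = -166 - 8 = -174)
x = 18 (x = 2 + 16 = 18)
N = 768 (N = -4*(-174 - 1*18) = -4*(-174 - 18) = -4*(-192) = 768)
(449 + N)*(-446/204) = (449 + 768)*(-446/204) = 1217*(-446*1/204) = 1217*(-223/102) = -271391/102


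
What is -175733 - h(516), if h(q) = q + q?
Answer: -176765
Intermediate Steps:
h(q) = 2*q
-175733 - h(516) = -175733 - 2*516 = -175733 - 1*1032 = -175733 - 1032 = -176765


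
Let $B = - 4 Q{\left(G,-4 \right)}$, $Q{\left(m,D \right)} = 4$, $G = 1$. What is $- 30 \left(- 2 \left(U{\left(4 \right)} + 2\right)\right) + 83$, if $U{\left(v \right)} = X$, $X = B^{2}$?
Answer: $15563$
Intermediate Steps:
$B = -16$ ($B = \left(-4\right) 4 = -16$)
$X = 256$ ($X = \left(-16\right)^{2} = 256$)
$U{\left(v \right)} = 256$
$- 30 \left(- 2 \left(U{\left(4 \right)} + 2\right)\right) + 83 = - 30 \left(- 2 \left(256 + 2\right)\right) + 83 = - 30 \left(\left(-2\right) 258\right) + 83 = \left(-30\right) \left(-516\right) + 83 = 15480 + 83 = 15563$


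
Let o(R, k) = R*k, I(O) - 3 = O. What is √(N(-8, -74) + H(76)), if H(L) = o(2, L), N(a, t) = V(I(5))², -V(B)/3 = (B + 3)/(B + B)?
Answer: √40001/16 ≈ 12.500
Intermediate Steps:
I(O) = 3 + O
V(B) = -3*(3 + B)/(2*B) (V(B) = -3*(B + 3)/(B + B) = -3*(3 + B)/(2*B))
N(a, t) = 1089/256 (N(a, t) = (3*(-3 - (3 + 5))/(2*(3 + 5)))² = ((3/2)*(-3 - 1*8)/8)² = ((3/2)*(⅛)*(-3 - 8))² = ((3/2)*(⅛)*(-11))² = (-33/16)² = 1089/256)
H(L) = 2*L
√(N(-8, -74) + H(76)) = √(1089/256 + 2*76) = √(1089/256 + 152) = √(40001/256) = √40001/16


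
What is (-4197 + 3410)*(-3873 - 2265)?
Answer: 4830606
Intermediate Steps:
(-4197 + 3410)*(-3873 - 2265) = -787*(-6138) = 4830606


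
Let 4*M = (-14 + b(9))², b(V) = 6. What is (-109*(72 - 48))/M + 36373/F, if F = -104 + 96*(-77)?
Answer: -1261969/7496 ≈ -168.35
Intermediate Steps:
F = -7496 (F = -104 - 7392 = -7496)
M = 16 (M = (-14 + 6)²/4 = (¼)*(-8)² = (¼)*64 = 16)
(-109*(72 - 48))/M + 36373/F = -109*(72 - 48)/16 + 36373/(-7496) = -109*24*(1/16) + 36373*(-1/7496) = -2616*1/16 - 36373/7496 = -327/2 - 36373/7496 = -1261969/7496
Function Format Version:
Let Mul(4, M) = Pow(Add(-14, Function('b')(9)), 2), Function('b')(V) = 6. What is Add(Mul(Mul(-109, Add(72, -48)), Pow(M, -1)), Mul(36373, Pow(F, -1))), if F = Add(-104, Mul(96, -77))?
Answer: Rational(-1261969, 7496) ≈ -168.35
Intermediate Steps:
F = -7496 (F = Add(-104, -7392) = -7496)
M = 16 (M = Mul(Rational(1, 4), Pow(Add(-14, 6), 2)) = Mul(Rational(1, 4), Pow(-8, 2)) = Mul(Rational(1, 4), 64) = 16)
Add(Mul(Mul(-109, Add(72, -48)), Pow(M, -1)), Mul(36373, Pow(F, -1))) = Add(Mul(Mul(-109, Add(72, -48)), Pow(16, -1)), Mul(36373, Pow(-7496, -1))) = Add(Mul(Mul(-109, 24), Rational(1, 16)), Mul(36373, Rational(-1, 7496))) = Add(Mul(-2616, Rational(1, 16)), Rational(-36373, 7496)) = Add(Rational(-327, 2), Rational(-36373, 7496)) = Rational(-1261969, 7496)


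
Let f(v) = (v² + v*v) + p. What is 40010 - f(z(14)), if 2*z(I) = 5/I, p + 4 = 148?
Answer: 15627447/392 ≈ 39866.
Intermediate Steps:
p = 144 (p = -4 + 148 = 144)
z(I) = 5/(2*I) (z(I) = (5/I)/2 = 5/(2*I))
f(v) = 144 + 2*v² (f(v) = (v² + v*v) + 144 = (v² + v²) + 144 = 2*v² + 144 = 144 + 2*v²)
40010 - f(z(14)) = 40010 - (144 + 2*((5/2)/14)²) = 40010 - (144 + 2*((5/2)*(1/14))²) = 40010 - (144 + 2*(5/28)²) = 40010 - (144 + 2*(25/784)) = 40010 - (144 + 25/392) = 40010 - 1*56473/392 = 40010 - 56473/392 = 15627447/392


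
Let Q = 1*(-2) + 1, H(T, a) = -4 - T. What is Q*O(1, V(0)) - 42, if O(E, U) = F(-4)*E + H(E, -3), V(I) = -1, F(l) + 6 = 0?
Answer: -31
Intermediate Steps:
Q = -1 (Q = -2 + 1 = -1)
F(l) = -6 (F(l) = -6 + 0 = -6)
O(E, U) = -4 - 7*E (O(E, U) = -6*E + (-4 - E) = -4 - 7*E)
Q*O(1, V(0)) - 42 = -(-4 - 7*1) - 42 = -(-4 - 7) - 42 = -1*(-11) - 42 = 11 - 42 = -31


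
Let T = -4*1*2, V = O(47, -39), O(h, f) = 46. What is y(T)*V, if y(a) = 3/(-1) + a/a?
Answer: -92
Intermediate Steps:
V = 46
T = -8 (T = -4*2 = -8)
y(a) = -2 (y(a) = 3*(-1) + 1 = -3 + 1 = -2)
y(T)*V = -2*46 = -92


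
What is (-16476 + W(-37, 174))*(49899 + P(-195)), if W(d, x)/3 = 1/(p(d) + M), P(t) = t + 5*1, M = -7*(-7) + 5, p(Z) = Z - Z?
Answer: -14742049003/18 ≈ -8.1900e+8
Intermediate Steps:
p(Z) = 0
M = 54 (M = 49 + 5 = 54)
P(t) = 5 + t (P(t) = t + 5 = 5 + t)
W(d, x) = 1/18 (W(d, x) = 3/(0 + 54) = 3/54 = 3*(1/54) = 1/18)
(-16476 + W(-37, 174))*(49899 + P(-195)) = (-16476 + 1/18)*(49899 + (5 - 195)) = -296567*(49899 - 190)/18 = -296567/18*49709 = -14742049003/18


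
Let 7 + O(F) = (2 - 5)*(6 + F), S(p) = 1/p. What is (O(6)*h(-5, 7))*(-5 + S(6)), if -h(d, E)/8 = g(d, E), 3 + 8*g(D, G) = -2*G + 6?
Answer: 13717/6 ≈ 2286.2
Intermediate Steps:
S(p) = 1/p
O(F) = -25 - 3*F (O(F) = -7 + (2 - 5)*(6 + F) = -7 - 3*(6 + F) = -7 + (-18 - 3*F) = -25 - 3*F)
g(D, G) = 3/8 - G/4 (g(D, G) = -3/8 + (-2*G + 6)/8 = -3/8 + (6 - 2*G)/8 = -3/8 + (¾ - G/4) = 3/8 - G/4)
h(d, E) = -3 + 2*E (h(d, E) = -8*(3/8 - E/4) = -3 + 2*E)
(O(6)*h(-5, 7))*(-5 + S(6)) = ((-25 - 3*6)*(-3 + 2*7))*(-5 + 1/6) = ((-25 - 18)*(-3 + 14))*(-5 + ⅙) = -43*11*(-29/6) = -473*(-29/6) = 13717/6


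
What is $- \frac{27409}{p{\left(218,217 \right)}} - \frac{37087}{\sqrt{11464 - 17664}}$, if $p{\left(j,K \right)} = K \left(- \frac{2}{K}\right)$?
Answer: $\frac{27409}{2} + \frac{37087 i \sqrt{62}}{620} \approx 13705.0 + 471.01 i$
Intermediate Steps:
$p{\left(j,K \right)} = -2$
$- \frac{27409}{p{\left(218,217 \right)}} - \frac{37087}{\sqrt{11464 - 17664}} = - \frac{27409}{-2} - \frac{37087}{\sqrt{11464 - 17664}} = \left(-27409\right) \left(- \frac{1}{2}\right) - \frac{37087}{\sqrt{-6200}} = \frac{27409}{2} - \frac{37087}{10 i \sqrt{62}} = \frac{27409}{2} - 37087 \left(- \frac{i \sqrt{62}}{620}\right) = \frac{27409}{2} + \frac{37087 i \sqrt{62}}{620}$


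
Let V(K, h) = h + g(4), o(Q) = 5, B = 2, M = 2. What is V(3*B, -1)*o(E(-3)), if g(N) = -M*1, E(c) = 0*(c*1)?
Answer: -15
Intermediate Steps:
E(c) = 0 (E(c) = 0*c = 0)
g(N) = -2 (g(N) = -1*2*1 = -2*1 = -2)
V(K, h) = -2 + h (V(K, h) = h - 2 = -2 + h)
V(3*B, -1)*o(E(-3)) = (-2 - 1)*5 = -3*5 = -15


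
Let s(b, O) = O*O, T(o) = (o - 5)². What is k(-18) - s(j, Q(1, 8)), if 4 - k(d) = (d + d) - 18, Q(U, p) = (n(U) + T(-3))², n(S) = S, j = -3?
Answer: -17850567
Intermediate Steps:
T(o) = (-5 + o)²
Q(U, p) = (64 + U)² (Q(U, p) = (U + (-5 - 3)²)² = (U + (-8)²)² = (U + 64)² = (64 + U)²)
s(b, O) = O²
k(d) = 22 - 2*d (k(d) = 4 - ((d + d) - 18) = 4 - (2*d - 18) = 4 - (-18 + 2*d) = 4 + (18 - 2*d) = 22 - 2*d)
k(-18) - s(j, Q(1, 8)) = (22 - 2*(-18)) - ((64 + 1)²)² = (22 + 36) - (65²)² = 58 - 1*4225² = 58 - 1*17850625 = 58 - 17850625 = -17850567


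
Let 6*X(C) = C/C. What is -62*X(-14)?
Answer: -31/3 ≈ -10.333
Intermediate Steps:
X(C) = ⅙ (X(C) = (C/C)/6 = (⅙)*1 = ⅙)
-62*X(-14) = -62*⅙ = -31/3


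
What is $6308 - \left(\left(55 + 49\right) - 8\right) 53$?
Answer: $1220$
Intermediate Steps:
$6308 - \left(\left(55 + 49\right) - 8\right) 53 = 6308 - \left(104 - 8\right) 53 = 6308 - 96 \cdot 53 = 6308 - 5088 = 1220$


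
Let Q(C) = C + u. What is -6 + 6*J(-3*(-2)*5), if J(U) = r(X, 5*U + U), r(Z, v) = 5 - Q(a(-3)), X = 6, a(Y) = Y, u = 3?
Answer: 24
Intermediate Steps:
Q(C) = 3 + C (Q(C) = C + 3 = 3 + C)
r(Z, v) = 5 (r(Z, v) = 5 - (3 - 3) = 5 - 1*0 = 5 + 0 = 5)
J(U) = 5
-6 + 6*J(-3*(-2)*5) = -6 + 6*5 = -6 + 30 = 24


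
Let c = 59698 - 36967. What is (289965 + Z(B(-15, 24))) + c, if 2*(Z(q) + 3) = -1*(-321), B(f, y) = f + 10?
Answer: 625707/2 ≈ 3.1285e+5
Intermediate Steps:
B(f, y) = 10 + f
Z(q) = 315/2 (Z(q) = -3 + (-1*(-321))/2 = -3 + (½)*321 = -3 + 321/2 = 315/2)
c = 22731
(289965 + Z(B(-15, 24))) + c = (289965 + 315/2) + 22731 = 580245/2 + 22731 = 625707/2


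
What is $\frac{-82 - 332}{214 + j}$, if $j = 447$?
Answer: $- \frac{414}{661} \approx -0.62632$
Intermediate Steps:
$\frac{-82 - 332}{214 + j} = \frac{-82 - 332}{214 + 447} = - \frac{414}{661}$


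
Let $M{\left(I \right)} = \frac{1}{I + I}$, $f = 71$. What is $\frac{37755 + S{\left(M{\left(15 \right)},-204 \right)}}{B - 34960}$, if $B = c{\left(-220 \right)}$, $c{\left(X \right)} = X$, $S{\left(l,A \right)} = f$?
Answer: $- \frac{18913}{17590} \approx -1.0752$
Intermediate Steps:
$M{\left(I \right)} = \frac{1}{2 I}$
$S{\left(l,A \right)} = 71$
$B = -220$
$\frac{37755 + S{\left(M{\left(15 \right)},-204 \right)}}{B - 34960} = \frac{37755 + 71}{-220 - 34960} = \frac{37826}{-35180} = 37826 \left(- \frac{1}{35180}\right) = - \frac{18913}{17590}$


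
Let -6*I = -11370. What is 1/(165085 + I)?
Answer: 1/166980 ≈ 5.9887e-6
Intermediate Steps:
I = 1895 (I = -1/6*(-11370) = 1895)
1/(165085 + I) = 1/(165085 + 1895) = 1/166980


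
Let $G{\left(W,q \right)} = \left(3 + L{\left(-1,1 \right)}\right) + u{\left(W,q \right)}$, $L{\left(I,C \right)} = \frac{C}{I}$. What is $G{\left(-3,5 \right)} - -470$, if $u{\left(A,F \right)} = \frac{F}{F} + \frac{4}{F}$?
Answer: $\frac{2369}{5} \approx 473.8$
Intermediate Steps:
$u{\left(A,F \right)} = 1 + \frac{4}{F}$
$G{\left(W,q \right)} = 2 + \frac{4 + q}{q}$ ($G{\left(W,q \right)} = \left(3 + 1 \frac{1}{-1}\right) + \frac{4 + q}{q} = \left(3 + 1 \left(-1\right)\right) + \frac{4 + q}{q} = \left(3 - 1\right) + \frac{4 + q}{q} = 2 + \frac{4 + q}{q}$)
$G{\left(-3,5 \right)} - -470 = \left(3 + \frac{4}{5}\right) - -470 = \left(3 + 4 \cdot \frac{1}{5}\right) + 470 = \left(3 + \frac{4}{5}\right) + 470 = \frac{19}{5} + 470 = \frac{2369}{5}$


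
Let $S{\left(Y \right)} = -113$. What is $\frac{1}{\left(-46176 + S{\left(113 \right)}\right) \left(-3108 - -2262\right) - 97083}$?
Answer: $\frac{1}{39063411} \approx 2.5599 \cdot 10^{-8}$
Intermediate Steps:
$\frac{1}{\left(-46176 + S{\left(113 \right)}\right) \left(-3108 - -2262\right) - 97083} = \frac{1}{\left(-46176 - 113\right) \left(-3108 - -2262\right) - 97083} = \frac{1}{- 46289 \left(-3108 + 2262\right) - 97083} = \frac{1}{\left(-46289\right) \left(-846\right) - 97083} = \frac{1}{39160494 - 97083} = \frac{1}{39063411}$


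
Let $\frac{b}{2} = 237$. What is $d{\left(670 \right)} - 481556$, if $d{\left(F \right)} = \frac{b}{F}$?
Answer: $- \frac{161321023}{335} \approx -4.8156 \cdot 10^{5}$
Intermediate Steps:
$b = 474$ ($b = 2 \cdot 237 = 474$)
$d{\left(F \right)} = \frac{474}{F}$
$d{\left(670 \right)} - 481556 = \frac{474}{670} - 481556 = 474 \cdot \frac{1}{670} - 481556 = \frac{237}{335} - 481556 = - \frac{161321023}{335}$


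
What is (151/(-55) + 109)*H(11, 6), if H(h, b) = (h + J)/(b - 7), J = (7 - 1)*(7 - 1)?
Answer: -274668/55 ≈ -4994.0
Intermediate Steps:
J = 36 (J = 6*6 = 36)
H(h, b) = (36 + h)/(-7 + b) (H(h, b) = (h + 36)/(b - 7) = (36 + h)/(-7 + b))
(151/(-55) + 109)*H(11, 6) = (151/(-55) + 109)*((36 + 11)/(-7 + 6)) = (151*(-1/55) + 109)*(47/(-1)) = (-151/55 + 109)*(-1*47) = (5844/55)*(-47) = -274668/55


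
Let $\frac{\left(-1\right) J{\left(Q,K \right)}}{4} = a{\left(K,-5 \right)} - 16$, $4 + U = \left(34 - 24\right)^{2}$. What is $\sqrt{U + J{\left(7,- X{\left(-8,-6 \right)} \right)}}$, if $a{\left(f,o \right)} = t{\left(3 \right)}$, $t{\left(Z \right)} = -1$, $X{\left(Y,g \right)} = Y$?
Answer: $2 \sqrt{41} \approx 12.806$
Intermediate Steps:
$U = 96$ ($U = -4 + \left(34 - 24\right)^{2} = -4 + 10^{2} = -4 + 100 = 96$)
$a{\left(f,o \right)} = -1$
$J{\left(Q,K \right)} = 68$ ($J{\left(Q,K \right)} = - 4 \left(-1 - 16\right) = \left(-4\right) \left(-17\right) = 68$)
$\sqrt{U + J{\left(7,- X{\left(-8,-6 \right)} \right)}} = \sqrt{96 + 68} = \sqrt{164} = 2 \sqrt{41}$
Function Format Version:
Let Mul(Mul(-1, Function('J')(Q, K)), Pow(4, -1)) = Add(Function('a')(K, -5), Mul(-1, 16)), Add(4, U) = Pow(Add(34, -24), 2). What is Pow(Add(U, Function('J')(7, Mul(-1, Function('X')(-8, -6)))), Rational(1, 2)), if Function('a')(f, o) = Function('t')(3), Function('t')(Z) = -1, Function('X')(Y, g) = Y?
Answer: Mul(2, Pow(41, Rational(1, 2))) ≈ 12.806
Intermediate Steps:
U = 96 (U = Add(-4, Pow(Add(34, -24), 2)) = Add(-4, Pow(10, 2)) = Add(-4, 100) = 96)
Function('a')(f, o) = -1
Function('J')(Q, K) = 68 (Function('J')(Q, K) = Mul(-4, Add(-1, Mul(-1, 16))) = Mul(-4, Add(-1, -16)) = Mul(-4, -17) = 68)
Pow(Add(U, Function('J')(7, Mul(-1, Function('X')(-8, -6)))), Rational(1, 2)) = Pow(Add(96, 68), Rational(1, 2)) = Pow(164, Rational(1, 2)) = Mul(2, Pow(41, Rational(1, 2)))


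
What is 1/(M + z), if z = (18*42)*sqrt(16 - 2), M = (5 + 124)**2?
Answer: 1849/29880153 - 28*sqrt(14)/9960051 ≈ 5.1362e-5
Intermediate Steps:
M = 16641 (M = 129**2 = 16641)
z = 756*sqrt(14) ≈ 2828.7
1/(M + z) = 1/(16641 + 756*sqrt(14))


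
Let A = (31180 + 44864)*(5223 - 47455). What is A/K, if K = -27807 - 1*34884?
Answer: 1070496736/20897 ≈ 51227.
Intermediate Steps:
A = -3211490208 (A = 76044*(-42232) = -3211490208)
K = -62691 (K = -27807 - 34884 = -62691)
A/K = -3211490208/(-62691) = -3211490208*(-1/62691) = 1070496736/20897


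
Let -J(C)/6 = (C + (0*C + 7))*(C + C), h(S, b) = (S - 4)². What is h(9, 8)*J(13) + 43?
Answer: -77957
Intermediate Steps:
h(S, b) = (-4 + S)²
J(C) = -12*C*(7 + C) (J(C) = -6*(C + (0*C + 7))*(C + C) = -6*(C + (0 + 7))*2*C = -6*(C + 7)*2*C = -6*(7 + C)*2*C = -12*C*(7 + C))
h(9, 8)*J(13) + 43 = (-4 + 9)²*(-12*13*(7 + 13)) + 43 = 5²*(-12*13*20) + 43 = 25*(-3120) + 43 = -78000 + 43 = -77957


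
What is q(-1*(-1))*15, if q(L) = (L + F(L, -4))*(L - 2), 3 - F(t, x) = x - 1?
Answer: -135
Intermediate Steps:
F(t, x) = 4 - x (F(t, x) = 3 - (x - 1) = 3 - (-1 + x) = 3 + (1 - x) = 4 - x)
q(L) = (-2 + L)*(8 + L) (q(L) = (L + (4 - 1*(-4)))*(L - 2) = (L + (4 + 4))*(-2 + L) = (L + 8)*(-2 + L) = (8 + L)*(-2 + L) = (-2 + L)*(8 + L))
q(-1*(-1))*15 = (-16 + (-1*(-1))² + 6*(-1*(-1)))*15 = (-16 + 1² + 6*1)*15 = (-16 + 1 + 6)*15 = -9*15 = -135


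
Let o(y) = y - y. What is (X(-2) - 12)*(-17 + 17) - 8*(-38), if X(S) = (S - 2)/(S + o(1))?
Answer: 304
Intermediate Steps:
o(y) = 0
X(S) = (-2 + S)/S (X(S) = (S - 2)/(S + 0) = (-2 + S)/S)
(X(-2) - 12)*(-17 + 17) - 8*(-38) = ((-2 - 2)/(-2) - 12)*(-17 + 17) - 8*(-38) = (-½*(-4) - 12)*0 + 304 = (2 - 12)*0 + 304 = -10*0 + 304 = 0 + 304 = 304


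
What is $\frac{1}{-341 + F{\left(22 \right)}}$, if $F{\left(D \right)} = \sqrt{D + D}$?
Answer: $- \frac{31}{10567} - \frac{2 \sqrt{11}}{116237} \approx -0.0029907$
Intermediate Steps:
$F{\left(D \right)} = \sqrt{2} \sqrt{D}$ ($F{\left(D \right)} = \sqrt{2 D} = \sqrt{2} \sqrt{D}$)
$\frac{1}{-341 + F{\left(22 \right)}} = \frac{1}{-341 + \sqrt{2} \sqrt{22}} = \frac{1}{-341 + 2 \sqrt{11}}$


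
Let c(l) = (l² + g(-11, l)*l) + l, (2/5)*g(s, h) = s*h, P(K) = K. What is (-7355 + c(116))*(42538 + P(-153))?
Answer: -15420637855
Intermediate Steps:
g(s, h) = 5*h*s/2 (g(s, h) = 5*(s*h)/2 = 5*(h*s)/2 = 5*h*s/2)
c(l) = l - 53*l²/2 (c(l) = (l² + ((5/2)*l*(-11))*l) + l = (l² + (-55*l/2)*l) + l = (l² - 55*l²/2) + l = -53*l²/2 + l = l - 53*l²/2)
(-7355 + c(116))*(42538 + P(-153)) = (-7355 + (½)*116*(2 - 53*116))*(42538 - 153) = (-7355 + (½)*116*(2 - 6148))*42385 = (-7355 + (½)*116*(-6146))*42385 = (-7355 - 356468)*42385 = -363823*42385 = -15420637855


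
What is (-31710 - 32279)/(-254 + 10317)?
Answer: -63989/10063 ≈ -6.3588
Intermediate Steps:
(-31710 - 32279)/(-254 + 10317) = -63989/10063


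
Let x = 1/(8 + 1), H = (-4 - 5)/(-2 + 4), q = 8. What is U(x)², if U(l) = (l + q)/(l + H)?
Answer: 21316/6241 ≈ 3.4155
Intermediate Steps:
H = -9/2 ≈ -4.5000
x = ⅑ (x = 1/9 = ⅑ ≈ 0.11111)
U(l) = (8 + l)/(-9/2 + l) (U(l) = (l + 8)/(l - 9/2) = (8 + l)/(-9/2 + l))
U(x)² = (2*(8 + ⅑)/(-9 + 2*(⅑)))² = (2*(73/9)/(-9 + 2/9))² = (2*(73/9)/(-79/9))² = (2*(-9/79)*(73/9))² = (-146/79)² = 21316/6241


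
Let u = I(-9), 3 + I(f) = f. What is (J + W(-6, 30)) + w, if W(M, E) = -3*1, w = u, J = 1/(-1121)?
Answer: -16816/1121 ≈ -15.001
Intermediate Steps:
J = -1/1121 ≈ -0.00089206
I(f) = -3 + f
u = -12 (u = -3 - 9 = -12)
w = -12
W(M, E) = -3
(J + W(-6, 30)) + w = (-1/1121 - 3) - 12 = -3364/1121 - 12 = -16816/1121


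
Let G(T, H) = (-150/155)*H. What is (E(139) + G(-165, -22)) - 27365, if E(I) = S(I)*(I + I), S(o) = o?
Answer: 350247/31 ≈ 11298.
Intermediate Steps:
G(T, H) = -30*H/31 (G(T, H) = (-150*1/155)*H = -30*H/31)
E(I) = 2*I² (E(I) = I*(I + I) = I*(2*I) = 2*I²)
(E(139) + G(-165, -22)) - 27365 = (2*139² - 30/31*(-22)) - 27365 = (2*19321 + 660/31) - 27365 = (38642 + 660/31) - 27365 = 1198562/31 - 27365 = 350247/31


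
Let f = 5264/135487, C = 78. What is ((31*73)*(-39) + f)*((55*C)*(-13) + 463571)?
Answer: -4876350148651895/135487 ≈ -3.5991e+10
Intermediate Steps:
f = 5264/135487 (f = 5264*(1/135487) = 5264/135487 ≈ 0.038852)
((31*73)*(-39) + f)*((55*C)*(-13) + 463571) = ((31*73)*(-39) + 5264/135487)*((55*78)*(-13) + 463571) = (2263*(-39) + 5264/135487)*(4290*(-13) + 463571) = (-88257 + 5264/135487)*(-55770 + 463571) = -11957670895/135487*407801 = -4876350148651895/135487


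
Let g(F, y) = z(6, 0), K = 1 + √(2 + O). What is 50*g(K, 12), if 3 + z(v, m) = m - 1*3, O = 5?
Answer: -300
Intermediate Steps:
z(v, m) = -6 + m (z(v, m) = -3 + (m - 1*3) = -3 + (m - 3) = -3 + (-3 + m) = -6 + m)
K = 1 + √7 (K = 1 + √(2 + 5) = 1 + √7 ≈ 3.6458)
g(F, y) = -6 (g(F, y) = -6 + 0 = -6)
50*g(K, 12) = 50*(-6) = -300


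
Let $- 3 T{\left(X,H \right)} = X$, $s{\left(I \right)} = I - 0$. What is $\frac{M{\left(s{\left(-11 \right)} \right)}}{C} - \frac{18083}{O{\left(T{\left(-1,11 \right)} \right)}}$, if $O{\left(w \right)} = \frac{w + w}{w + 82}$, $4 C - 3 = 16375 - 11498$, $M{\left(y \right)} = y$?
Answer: $- \frac{2724565621}{1220} \approx -2.2333 \cdot 10^{6}$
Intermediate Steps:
$s{\left(I \right)} = I$ ($s{\left(I \right)} = I + 0 = I$)
$C = 1220$ ($C = \frac{3}{4} + \frac{16375 - 11498}{4} = \frac{3}{4} + \frac{1}{4} \cdot 4877 = \frac{3}{4} + \frac{4877}{4} = 1220$)
$T{\left(X,H \right)} = - \frac{X}{3}$
$O{\left(w \right)} = \frac{2 w}{82 + w}$
$\frac{M{\left(s{\left(-11 \right)} \right)}}{C} - \frac{18083}{O{\left(T{\left(-1,11 \right)} \right)}} = - \frac{11}{1220} - \frac{18083}{2 \left(\left(- \frac{1}{3}\right) \left(-1\right)\right) \frac{1}{82 - - \frac{1}{3}}} = \left(-11\right) \frac{1}{1220} - \frac{18083}{2 \cdot \frac{1}{3} \frac{1}{82 + \frac{1}{3}}} = - \frac{11}{1220} - \frac{18083}{2 \cdot \frac{1}{3} \frac{1}{\frac{247}{3}}} = - \frac{11}{1220} - \frac{18083}{2 \cdot \frac{1}{3} \cdot \frac{3}{247}} = - \frac{11}{1220} - \frac{18083}{\frac{2}{247}} = - \frac{11}{1220} - \frac{4466501}{2} = - \frac{2724565621}{1220}$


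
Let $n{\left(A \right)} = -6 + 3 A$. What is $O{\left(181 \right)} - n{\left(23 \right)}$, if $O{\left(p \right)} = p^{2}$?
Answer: $32698$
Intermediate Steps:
$O{\left(181 \right)} - n{\left(23 \right)} = 181^{2} - \left(-6 + 3 \cdot 23\right) = 32761 - \left(-6 + 69\right) = 32761 - 63 = 32698$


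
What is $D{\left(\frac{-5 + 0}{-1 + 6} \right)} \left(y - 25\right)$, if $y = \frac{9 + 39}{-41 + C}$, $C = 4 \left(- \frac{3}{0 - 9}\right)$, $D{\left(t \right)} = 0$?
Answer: $0$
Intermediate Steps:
$C = \frac{4}{3}$ ($C = 4 \left(- \frac{3}{0 - 9}\right) = 4 \left(- \frac{3}{-9}\right) = 4 \left(\left(-3\right) \left(- \frac{1}{9}\right)\right) = 4 \cdot \frac{1}{3} = \frac{4}{3} \approx 1.3333$)
$y = - \frac{144}{119}$ ($y = \frac{9 + 39}{-41 + \frac{4}{3}} = \frac{48}{- \frac{119}{3}} = 48 \left(- \frac{3}{119}\right) = - \frac{144}{119} \approx -1.2101$)
$D{\left(\frac{-5 + 0}{-1 + 6} \right)} \left(y - 25\right) = 0 \left(- \frac{144}{119} - 25\right) = 0 \left(- \frac{3119}{119}\right) = 0$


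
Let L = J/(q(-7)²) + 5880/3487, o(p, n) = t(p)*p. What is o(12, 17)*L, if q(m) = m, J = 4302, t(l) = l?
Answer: 2201643936/170863 ≈ 12885.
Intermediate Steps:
o(p, n) = p² (o(p, n) = p*p = p²)
L = 15289194/170863 (L = 4302/((-7)²) + 5880/3487 = 4302/49 + 5880*(1/3487) = 4302*(1/49) + 5880/3487 = 4302/49 + 5880/3487 = 15289194/170863 ≈ 89.482)
o(12, 17)*L = 12²*(15289194/170863) = 144*(15289194/170863) = 2201643936/170863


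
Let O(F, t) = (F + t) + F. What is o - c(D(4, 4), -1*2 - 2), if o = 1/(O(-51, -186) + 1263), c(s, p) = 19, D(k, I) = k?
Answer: -18524/975 ≈ -18.999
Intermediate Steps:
O(F, t) = t + 2*F
o = 1/975 (o = 1/((-186 + 2*(-51)) + 1263) = 1/((-186 - 102) + 1263) = 1/(-288 + 1263) = 1/975 ≈ 0.0010256)
o - c(D(4, 4), -1*2 - 2) = 1/975 - 1*19 = 1/975 - 19 = -18524/975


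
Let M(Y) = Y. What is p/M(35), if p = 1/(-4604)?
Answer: -1/161140 ≈ -6.2058e-6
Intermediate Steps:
p = -1/4604 ≈ -0.00021720
p/M(35) = -1/4604/35 = -1/4604*1/35 = -1/161140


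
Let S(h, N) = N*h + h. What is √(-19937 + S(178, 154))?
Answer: √7653 ≈ 87.481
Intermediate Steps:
S(h, N) = h + N*h
√(-19937 + S(178, 154)) = √(-19937 + 178*(1 + 154)) = √(-19937 + 178*155) = √(-19937 + 27590) = √7653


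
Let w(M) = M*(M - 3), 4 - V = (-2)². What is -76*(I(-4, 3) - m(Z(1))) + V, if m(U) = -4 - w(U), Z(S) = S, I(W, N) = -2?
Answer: 0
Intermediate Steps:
V = 0 (V = 4 - 1*(-2)² = 4 - 1*4 = 4 - 4 = 0)
w(M) = M*(-3 + M)
m(U) = -4 - U*(-3 + U)
-76*(I(-4, 3) - m(Z(1))) + V = -76*(-2 - (-4 - 1*1*(-3 + 1))) + 0 = -76*(-2 - (-4 - 1*1*(-2))) + 0 = -76*(-2 - (-4 + 2)) + 0 = -76*(-2 - 1*(-2)) + 0 = -76*(-2 + 2) + 0 = -76*0 + 0 = 0 + 0 = 0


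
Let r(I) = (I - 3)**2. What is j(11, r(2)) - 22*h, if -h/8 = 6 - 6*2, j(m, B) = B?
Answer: -1055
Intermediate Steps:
r(I) = (-3 + I)**2
h = 48 (h = -8*(6 - 6*2) = -8*(6 - 12) = -8*(-6) = 48)
j(11, r(2)) - 22*h = (-3 + 2)**2 - 22*48 = (-1)**2 - 1056 = 1 - 1056 = -1055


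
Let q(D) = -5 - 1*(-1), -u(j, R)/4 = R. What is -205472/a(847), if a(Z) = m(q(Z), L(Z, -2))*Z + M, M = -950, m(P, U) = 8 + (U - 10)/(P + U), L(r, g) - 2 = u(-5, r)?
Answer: -29022920/942773 ≈ -30.785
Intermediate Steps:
u(j, R) = -4*R
L(r, g) = 2 - 4*r
q(D) = -4 (q(D) = -5 + 1 = -4)
m(P, U) = 8 + (-10 + U)/(P + U)
a(Z) = -950 + Z*(-24 - 36*Z)/(-2 - 4*Z) (a(Z) = ((-10 + 8*(-4) + 9*(2 - 4*Z))/(-4 + (2 - 4*Z)))*Z - 950 = ((-10 - 32 + (18 - 36*Z))/(-2 - 4*Z))*Z - 950 = ((-24 - 36*Z)/(-2 - 4*Z))*Z - 950 = Z*(-24 - 36*Z)/(-2 - 4*Z) - 950 = -950 + Z*(-24 - 36*Z)/(-2 - 4*Z))
-205472/a(847) = -205472*(1 + 2*847)/(2*(-475 - 944*847 + 9*847²)) = -205472*(1 + 1694)/(2*(-475 - 799568 + 9*717409)) = -205472*1695/(2*(-475 - 799568 + 6456681)) = -205472/(2*(1/1695)*5656638) = -205472/3771092/565 = -205472*565/3771092 = -29022920/942773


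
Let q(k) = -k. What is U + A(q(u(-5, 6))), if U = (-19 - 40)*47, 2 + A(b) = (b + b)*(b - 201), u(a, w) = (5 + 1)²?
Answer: 14289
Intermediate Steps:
u(a, w) = 36 (u(a, w) = 6² = 36)
A(b) = -2 + 2*b*(-201 + b) (A(b) = -2 + (b + b)*(b - 201) = -2 + (2*b)*(-201 + b) = -2 + 2*b*(-201 + b))
U = -2773 (U = -59*47 = -2773)
U + A(q(u(-5, 6))) = -2773 + (-2 - (-402)*36 + 2*(-1*36)²) = -2773 + (-2 - 402*(-36) + 2*(-36)²) = -2773 + (-2 + 14472 + 2*1296) = -2773 + (-2 + 14472 + 2592) = -2773 + 17062 = 14289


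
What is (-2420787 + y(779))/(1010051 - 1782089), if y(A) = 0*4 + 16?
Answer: 2420771/772038 ≈ 3.1356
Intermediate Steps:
y(A) = 16 (y(A) = 0 + 16 = 16)
(-2420787 + y(779))/(1010051 - 1782089) = (-2420787 + 16)/(1010051 - 1782089) = -2420771/(-772038) = -2420771*(-1/772038) = 2420771/772038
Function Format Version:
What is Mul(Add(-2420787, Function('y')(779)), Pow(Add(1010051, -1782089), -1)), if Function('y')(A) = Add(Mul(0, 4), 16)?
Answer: Rational(2420771, 772038) ≈ 3.1356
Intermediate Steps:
Function('y')(A) = 16 (Function('y')(A) = Add(0, 16) = 16)
Mul(Add(-2420787, Function('y')(779)), Pow(Add(1010051, -1782089), -1)) = Mul(Add(-2420787, 16), Pow(Add(1010051, -1782089), -1)) = Mul(-2420771, Pow(-772038, -1)) = Mul(-2420771, Rational(-1, 772038)) = Rational(2420771, 772038)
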